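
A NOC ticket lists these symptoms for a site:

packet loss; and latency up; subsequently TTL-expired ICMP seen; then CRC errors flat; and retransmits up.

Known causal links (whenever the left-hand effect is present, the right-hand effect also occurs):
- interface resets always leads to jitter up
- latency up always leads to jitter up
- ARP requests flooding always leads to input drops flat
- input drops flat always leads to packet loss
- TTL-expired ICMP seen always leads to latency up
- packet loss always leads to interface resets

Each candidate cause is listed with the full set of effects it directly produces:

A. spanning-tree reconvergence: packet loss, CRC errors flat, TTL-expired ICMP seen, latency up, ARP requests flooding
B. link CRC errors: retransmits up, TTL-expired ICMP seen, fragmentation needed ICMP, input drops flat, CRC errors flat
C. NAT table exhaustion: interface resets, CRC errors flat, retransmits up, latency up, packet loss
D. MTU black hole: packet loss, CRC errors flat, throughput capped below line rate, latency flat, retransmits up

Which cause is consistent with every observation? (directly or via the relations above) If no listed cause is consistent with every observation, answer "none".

For each candidate, compare predicted effects to what was observed:
(A) spanning-tree reconvergence — packet loss match; latency up match; TTL-expired ICMP seen match; CRC errors flat match; retransmits up miss
(B) link CRC errors — packet loss match (by input drops flat → packet loss); latency up match (by TTL-expired ICMP seen → latency up); TTL-expired ICMP seen match; CRC errors flat match; retransmits up match
(C) NAT table exhaustion — does not account for TTL-expired ICMP seen
(D) MTU black hole — fails on latency up, TTL-expired ICMP seen (predicts latency flat, not latency up)
Only (B) is consistent with every observation.

B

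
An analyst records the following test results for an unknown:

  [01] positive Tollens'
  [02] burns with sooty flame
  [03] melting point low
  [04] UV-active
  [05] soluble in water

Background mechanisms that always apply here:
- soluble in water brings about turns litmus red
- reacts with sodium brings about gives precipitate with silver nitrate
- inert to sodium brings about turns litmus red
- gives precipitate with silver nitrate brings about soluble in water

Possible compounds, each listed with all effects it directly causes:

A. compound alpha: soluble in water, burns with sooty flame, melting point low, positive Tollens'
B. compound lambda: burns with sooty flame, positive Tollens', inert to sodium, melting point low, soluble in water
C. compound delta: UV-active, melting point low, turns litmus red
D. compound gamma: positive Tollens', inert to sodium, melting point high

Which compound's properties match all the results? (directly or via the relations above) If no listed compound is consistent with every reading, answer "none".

For each candidate, compare predicted effects to what was observed:
(A) compound alpha — does not account for UV-active
(B) compound lambda — positive Tollens' match; burns with sooty flame match; melting point low match; UV-active miss; soluble in water match
(C) compound delta — positive Tollens' miss; burns with sooty flame miss; melting point low match; UV-active match; soluble in water miss
(D) compound gamma — positive Tollens' match; burns with sooty flame miss; melting point low miss; UV-active miss; soluble in water miss
None of the listed candidates fits everything.

none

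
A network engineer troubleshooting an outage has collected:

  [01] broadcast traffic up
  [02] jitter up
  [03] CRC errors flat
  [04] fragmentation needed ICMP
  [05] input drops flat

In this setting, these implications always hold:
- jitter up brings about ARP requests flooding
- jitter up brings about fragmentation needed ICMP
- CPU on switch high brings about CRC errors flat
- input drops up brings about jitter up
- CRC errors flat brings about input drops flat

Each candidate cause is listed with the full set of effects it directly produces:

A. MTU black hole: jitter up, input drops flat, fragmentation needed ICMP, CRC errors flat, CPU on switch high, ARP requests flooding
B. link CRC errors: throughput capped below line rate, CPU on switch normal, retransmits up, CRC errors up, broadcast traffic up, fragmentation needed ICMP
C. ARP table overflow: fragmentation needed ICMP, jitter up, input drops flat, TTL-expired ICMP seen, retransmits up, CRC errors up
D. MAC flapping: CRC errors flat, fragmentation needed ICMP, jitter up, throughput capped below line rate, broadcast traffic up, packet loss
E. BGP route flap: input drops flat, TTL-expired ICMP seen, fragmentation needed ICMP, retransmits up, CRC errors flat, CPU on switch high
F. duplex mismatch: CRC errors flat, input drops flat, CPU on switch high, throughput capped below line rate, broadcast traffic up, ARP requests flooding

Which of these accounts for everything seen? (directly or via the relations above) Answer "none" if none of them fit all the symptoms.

D

Testing each hypothesis:
(A) MTU black hole — broadcast traffic up -; jitter up +; CRC errors flat +; fragmentation needed ICMP +; input drops flat +
(B) link CRC errors — fails on jitter up, CRC errors flat, input drops flat (predicts CRC errors up, not CRC errors flat)
(C) ARP table overflow — broadcast traffic up -; jitter up +; CRC errors flat -; fragmentation needed ICMP +; input drops flat +
(D) MAC flapping — broadcast traffic up +; jitter up +; CRC errors flat +; fragmentation needed ICMP +; input drops flat + (by CRC errors flat → input drops flat)
(E) BGP route flap — does not account for broadcast traffic up, jitter up
(F) duplex mismatch — does not account for jitter up, fragmentation needed ICMP
(D) alone accounts for all the evidence.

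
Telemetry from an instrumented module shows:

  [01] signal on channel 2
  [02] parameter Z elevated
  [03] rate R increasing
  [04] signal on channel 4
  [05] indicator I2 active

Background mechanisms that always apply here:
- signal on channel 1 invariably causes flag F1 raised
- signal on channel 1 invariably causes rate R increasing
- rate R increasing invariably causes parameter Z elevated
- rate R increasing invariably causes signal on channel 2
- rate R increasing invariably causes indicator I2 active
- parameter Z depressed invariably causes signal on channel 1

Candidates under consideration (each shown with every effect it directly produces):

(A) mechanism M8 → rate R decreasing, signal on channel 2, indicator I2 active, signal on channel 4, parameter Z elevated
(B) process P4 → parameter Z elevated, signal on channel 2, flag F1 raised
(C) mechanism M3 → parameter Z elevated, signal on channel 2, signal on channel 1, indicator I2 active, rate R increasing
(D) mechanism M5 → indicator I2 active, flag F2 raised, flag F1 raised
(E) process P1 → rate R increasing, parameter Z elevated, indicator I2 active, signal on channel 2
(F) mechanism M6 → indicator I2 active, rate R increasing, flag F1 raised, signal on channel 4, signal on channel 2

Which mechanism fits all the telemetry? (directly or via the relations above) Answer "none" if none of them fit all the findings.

For each candidate, compare predicted effects to what was observed:
(A) mechanism M8 — fails on rate R increasing (predicts rate R decreasing, not rate R increasing)
(B) process P4 — signal on channel 2 yes; parameter Z elevated yes; rate R increasing NO; signal on channel 4 NO; indicator I2 active NO
(C) mechanism M3 — signal on channel 2 yes; parameter Z elevated yes; rate R increasing yes; signal on channel 4 NO; indicator I2 active yes
(D) mechanism M5 — signal on channel 2 NO; parameter Z elevated NO; rate R increasing NO; signal on channel 4 NO; indicator I2 active yes
(E) process P1 — signal on channel 2 yes; parameter Z elevated yes; rate R increasing yes; signal on channel 4 NO; indicator I2 active yes
(F) mechanism M6 — accounts for every observation (parameter Z elevated by rate R increasing → parameter Z elevated)
Only (F) is consistent with every observation.

F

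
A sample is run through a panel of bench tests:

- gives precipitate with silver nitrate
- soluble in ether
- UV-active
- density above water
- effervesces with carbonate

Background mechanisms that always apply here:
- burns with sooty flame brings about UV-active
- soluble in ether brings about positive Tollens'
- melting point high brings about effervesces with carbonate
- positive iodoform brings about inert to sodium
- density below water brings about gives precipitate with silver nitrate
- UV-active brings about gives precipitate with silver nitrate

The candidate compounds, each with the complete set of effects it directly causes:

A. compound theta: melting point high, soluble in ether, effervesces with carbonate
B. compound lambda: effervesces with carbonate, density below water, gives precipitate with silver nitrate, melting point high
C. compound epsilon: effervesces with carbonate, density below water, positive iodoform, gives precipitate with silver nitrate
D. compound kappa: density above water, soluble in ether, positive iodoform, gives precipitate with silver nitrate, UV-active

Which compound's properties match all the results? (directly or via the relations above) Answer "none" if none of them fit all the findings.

none

Testing each hypothesis:
(A) compound theta — does not account for gives precipitate with silver nitrate, UV-active, density above water
(B) compound lambda — fails on soluble in ether, UV-active, density above water (predicts density below water, not density above water)
(C) compound epsilon — gives precipitate with silver nitrate +; soluble in ether -; UV-active -; density above water -; effervesces with carbonate +
(D) compound kappa — does not account for effervesces with carbonate
Every candidate fails on at least one observation.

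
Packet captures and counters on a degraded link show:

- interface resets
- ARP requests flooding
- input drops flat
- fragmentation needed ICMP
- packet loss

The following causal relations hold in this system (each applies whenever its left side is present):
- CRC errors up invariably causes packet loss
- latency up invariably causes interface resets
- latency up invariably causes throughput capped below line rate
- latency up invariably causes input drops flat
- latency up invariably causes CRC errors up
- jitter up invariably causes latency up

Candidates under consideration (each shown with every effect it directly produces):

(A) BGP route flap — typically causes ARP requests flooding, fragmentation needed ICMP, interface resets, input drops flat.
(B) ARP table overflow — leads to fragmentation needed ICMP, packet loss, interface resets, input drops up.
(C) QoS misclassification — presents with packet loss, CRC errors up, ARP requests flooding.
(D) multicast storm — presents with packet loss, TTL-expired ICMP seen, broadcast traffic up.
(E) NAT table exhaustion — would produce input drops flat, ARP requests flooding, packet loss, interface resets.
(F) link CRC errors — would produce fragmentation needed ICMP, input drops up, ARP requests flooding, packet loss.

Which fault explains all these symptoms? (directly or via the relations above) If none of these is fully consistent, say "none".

For each candidate, compare predicted effects to what was observed:
(A) BGP route flap — does not account for packet loss
(B) ARP table overflow — fails on ARP requests flooding, input drops flat (predicts input drops up, not input drops flat)
(C) QoS misclassification — interface resets NO; ARP requests flooding yes; input drops flat NO; fragmentation needed ICMP NO; packet loss yes
(D) multicast storm — interface resets NO; ARP requests flooding NO; input drops flat NO; fragmentation needed ICMP NO; packet loss yes
(E) NAT table exhaustion — interface resets yes; ARP requests flooding yes; input drops flat yes; fragmentation needed ICMP NO; packet loss yes
(F) link CRC errors — interface resets NO; ARP requests flooding yes; input drops flat NO; fragmentation needed ICMP yes; packet loss yes
Every candidate fails on at least one observation.

none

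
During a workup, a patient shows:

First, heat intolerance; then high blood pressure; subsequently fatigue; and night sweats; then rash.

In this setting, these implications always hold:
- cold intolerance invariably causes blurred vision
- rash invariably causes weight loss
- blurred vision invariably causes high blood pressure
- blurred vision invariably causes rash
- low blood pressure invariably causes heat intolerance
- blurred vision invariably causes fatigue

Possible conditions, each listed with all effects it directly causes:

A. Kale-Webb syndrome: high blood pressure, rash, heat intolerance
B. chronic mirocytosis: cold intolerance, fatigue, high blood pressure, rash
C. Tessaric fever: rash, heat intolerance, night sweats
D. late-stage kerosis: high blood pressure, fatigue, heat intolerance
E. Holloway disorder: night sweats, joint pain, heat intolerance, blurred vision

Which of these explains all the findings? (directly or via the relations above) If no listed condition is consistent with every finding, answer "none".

For each candidate, compare predicted effects to what was observed:
(A) Kale-Webb syndrome — heat intolerance match; high blood pressure match; fatigue miss; night sweats miss; rash match
(B) chronic mirocytosis — fails on heat intolerance, night sweats (predicts cold intolerance, not heat intolerance)
(C) Tessaric fever — does not account for high blood pressure, fatigue
(D) late-stage kerosis — heat intolerance match; high blood pressure match; fatigue match; night sweats miss; rash miss
(E) Holloway disorder — accounts for every observation (high blood pressure via blurred vision → high blood pressure)
Only (E) is consistent with every observation.

E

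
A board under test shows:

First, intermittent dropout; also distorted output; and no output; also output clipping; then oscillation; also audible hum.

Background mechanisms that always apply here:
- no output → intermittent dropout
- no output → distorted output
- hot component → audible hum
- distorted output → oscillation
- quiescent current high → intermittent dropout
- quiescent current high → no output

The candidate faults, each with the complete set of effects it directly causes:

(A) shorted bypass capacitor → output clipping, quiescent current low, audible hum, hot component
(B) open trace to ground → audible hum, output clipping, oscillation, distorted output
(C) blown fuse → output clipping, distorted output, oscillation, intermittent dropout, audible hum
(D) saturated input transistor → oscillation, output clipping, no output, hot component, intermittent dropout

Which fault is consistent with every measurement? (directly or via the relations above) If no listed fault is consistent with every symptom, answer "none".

Testing each hypothesis:
(A) shorted bypass capacitor — intermittent dropout NO; distorted output NO; no output NO; output clipping yes; oscillation NO; audible hum yes
(B) open trace to ground — intermittent dropout NO; distorted output yes; no output NO; output clipping yes; oscillation yes; audible hum yes
(C) blown fuse — intermittent dropout yes; distorted output yes; no output NO; output clipping yes; oscillation yes; audible hum yes
(D) saturated input transistor — accounts for every observation (distorted output by no output → distorted output)
(D) alone accounts for all the evidence.

D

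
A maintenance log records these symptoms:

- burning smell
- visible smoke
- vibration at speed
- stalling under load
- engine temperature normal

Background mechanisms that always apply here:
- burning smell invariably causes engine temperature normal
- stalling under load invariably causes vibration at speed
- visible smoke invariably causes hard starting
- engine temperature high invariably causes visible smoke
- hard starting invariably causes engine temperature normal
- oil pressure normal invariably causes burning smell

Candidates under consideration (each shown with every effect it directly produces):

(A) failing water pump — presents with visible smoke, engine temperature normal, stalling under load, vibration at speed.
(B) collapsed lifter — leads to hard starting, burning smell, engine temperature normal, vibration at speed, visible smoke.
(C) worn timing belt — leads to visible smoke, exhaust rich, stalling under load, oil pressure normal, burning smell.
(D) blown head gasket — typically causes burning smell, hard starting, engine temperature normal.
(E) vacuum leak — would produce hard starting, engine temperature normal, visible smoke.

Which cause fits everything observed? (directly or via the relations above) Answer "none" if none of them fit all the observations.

C

Checking each candidate against the observations:
(A) failing water pump — does not account for burning smell
(B) collapsed lifter — burning smell +; visible smoke +; vibration at speed +; stalling under load -; engine temperature normal +
(C) worn timing belt — burning smell +; visible smoke +; vibration at speed + (through stalling under load → vibration at speed); stalling under load +; engine temperature normal + (through burning smell → engine temperature normal)
(D) blown head gasket — burning smell +; visible smoke -; vibration at speed -; stalling under load -; engine temperature normal +
(E) vacuum leak — does not account for burning smell, vibration at speed, stalling under load
(C) alone accounts for all the evidence.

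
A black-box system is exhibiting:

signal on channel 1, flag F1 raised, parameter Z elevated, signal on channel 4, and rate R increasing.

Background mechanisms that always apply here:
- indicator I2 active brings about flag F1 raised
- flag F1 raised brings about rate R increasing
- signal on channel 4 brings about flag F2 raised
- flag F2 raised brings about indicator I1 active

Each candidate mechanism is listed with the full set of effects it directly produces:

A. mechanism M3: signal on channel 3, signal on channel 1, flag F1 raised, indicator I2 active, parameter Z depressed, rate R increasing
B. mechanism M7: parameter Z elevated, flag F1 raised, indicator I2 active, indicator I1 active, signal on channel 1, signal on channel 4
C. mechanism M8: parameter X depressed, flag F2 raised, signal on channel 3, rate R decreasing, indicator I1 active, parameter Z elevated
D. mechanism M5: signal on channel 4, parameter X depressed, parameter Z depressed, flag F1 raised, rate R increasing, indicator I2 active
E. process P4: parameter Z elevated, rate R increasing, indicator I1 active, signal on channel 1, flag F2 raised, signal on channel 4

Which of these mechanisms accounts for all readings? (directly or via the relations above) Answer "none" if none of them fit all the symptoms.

Checking each candidate against the observations:
(A) mechanism M3 — fails on parameter Z elevated, signal on channel 4 (predicts parameter Z depressed, not parameter Z elevated)
(B) mechanism M7 — accounts for every observation (rate R increasing by flag F1 raised → rate R increasing)
(C) mechanism M8 — fails on signal on channel 1, flag F1 raised, signal on channel 4, rate R increasing (predicts rate R decreasing, not rate R increasing)
(D) mechanism M5 — signal on channel 1 -; flag F1 raised +; parameter Z elevated -; signal on channel 4 +; rate R increasing +
(E) process P4 — signal on channel 1 +; flag F1 raised -; parameter Z elevated +; signal on channel 4 +; rate R increasing +
Only (B) is consistent with every observation.

B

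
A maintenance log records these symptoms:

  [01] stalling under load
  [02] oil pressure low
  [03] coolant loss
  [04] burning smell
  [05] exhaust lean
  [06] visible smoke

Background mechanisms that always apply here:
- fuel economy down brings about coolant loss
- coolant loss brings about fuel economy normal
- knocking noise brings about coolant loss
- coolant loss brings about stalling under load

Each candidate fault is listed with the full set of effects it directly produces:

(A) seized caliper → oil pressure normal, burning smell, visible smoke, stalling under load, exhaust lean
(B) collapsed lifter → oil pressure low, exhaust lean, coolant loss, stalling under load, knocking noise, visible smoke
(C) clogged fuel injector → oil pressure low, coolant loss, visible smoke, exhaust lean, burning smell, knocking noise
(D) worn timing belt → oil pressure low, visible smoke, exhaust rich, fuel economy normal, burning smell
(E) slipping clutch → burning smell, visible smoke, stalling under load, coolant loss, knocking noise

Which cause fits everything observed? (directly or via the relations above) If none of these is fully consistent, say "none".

C

Testing each hypothesis:
(A) seized caliper — stalling under load +; oil pressure low -; coolant loss -; burning smell +; exhaust lean +; visible smoke +
(B) collapsed lifter — stalling under load +; oil pressure low +; coolant loss +; burning smell -; exhaust lean +; visible smoke +
(C) clogged fuel injector — stalling under load + (by coolant loss → stalling under load); oil pressure low +; coolant loss +; burning smell +; exhaust lean +; visible smoke +
(D) worn timing belt — fails on stalling under load, coolant loss, exhaust lean (predicts exhaust rich, not exhaust lean)
(E) slipping clutch — stalling under load +; oil pressure low -; coolant loss +; burning smell +; exhaust lean -; visible smoke +
(C) is the only candidate with no mismatches.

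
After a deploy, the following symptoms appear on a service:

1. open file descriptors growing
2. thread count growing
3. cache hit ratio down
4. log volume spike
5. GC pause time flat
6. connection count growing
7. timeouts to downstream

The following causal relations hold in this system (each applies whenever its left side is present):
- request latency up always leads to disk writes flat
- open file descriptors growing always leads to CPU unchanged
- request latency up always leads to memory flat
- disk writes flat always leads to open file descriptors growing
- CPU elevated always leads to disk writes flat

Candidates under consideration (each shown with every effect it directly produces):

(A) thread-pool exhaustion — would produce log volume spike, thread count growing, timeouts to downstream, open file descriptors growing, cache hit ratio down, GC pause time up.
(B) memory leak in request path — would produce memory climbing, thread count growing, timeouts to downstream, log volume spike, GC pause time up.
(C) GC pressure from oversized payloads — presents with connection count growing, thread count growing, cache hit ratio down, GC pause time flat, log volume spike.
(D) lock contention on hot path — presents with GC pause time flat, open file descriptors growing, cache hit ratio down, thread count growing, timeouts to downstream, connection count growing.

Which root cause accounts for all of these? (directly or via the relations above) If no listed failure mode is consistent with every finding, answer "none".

For each candidate, compare predicted effects to what was observed:
(A) thread-pool exhaustion — fails on GC pause time flat, connection count growing (predicts GC pause time up, not GC pause time flat)
(B) memory leak in request path — fails on open file descriptors growing, cache hit ratio down, GC pause time flat, connection count growing (predicts GC pause time up, not GC pause time flat)
(C) GC pressure from oversized payloads — does not account for open file descriptors growing, timeouts to downstream
(D) lock contention on hot path — open file descriptors growing ✓; thread count growing ✓; cache hit ratio down ✓; log volume spike ✗; GC pause time flat ✓; connection count growing ✓; timeouts to downstream ✓
No candidate is consistent with all observations.

none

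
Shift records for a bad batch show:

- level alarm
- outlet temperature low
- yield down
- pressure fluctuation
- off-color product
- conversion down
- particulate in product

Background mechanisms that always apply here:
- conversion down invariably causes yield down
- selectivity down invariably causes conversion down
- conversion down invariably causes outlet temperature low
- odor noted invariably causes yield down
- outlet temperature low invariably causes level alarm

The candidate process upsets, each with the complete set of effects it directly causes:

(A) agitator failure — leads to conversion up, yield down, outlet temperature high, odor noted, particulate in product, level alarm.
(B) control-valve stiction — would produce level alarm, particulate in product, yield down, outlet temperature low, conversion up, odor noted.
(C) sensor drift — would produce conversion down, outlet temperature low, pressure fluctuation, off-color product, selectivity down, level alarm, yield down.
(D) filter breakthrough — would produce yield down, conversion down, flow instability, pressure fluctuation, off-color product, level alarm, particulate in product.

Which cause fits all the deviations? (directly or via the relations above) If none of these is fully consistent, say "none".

D

Testing each hypothesis:
(A) agitator failure — level alarm match; outlet temperature low miss; yield down match; pressure fluctuation miss; off-color product miss; conversion down miss; particulate in product match
(B) control-valve stiction — fails on pressure fluctuation, off-color product, conversion down (predicts conversion up, not conversion down)
(C) sensor drift — does not account for particulate in product
(D) filter breakthrough — accounts for every observation (outlet temperature low through conversion down → outlet temperature low)
(D) alone accounts for all the evidence.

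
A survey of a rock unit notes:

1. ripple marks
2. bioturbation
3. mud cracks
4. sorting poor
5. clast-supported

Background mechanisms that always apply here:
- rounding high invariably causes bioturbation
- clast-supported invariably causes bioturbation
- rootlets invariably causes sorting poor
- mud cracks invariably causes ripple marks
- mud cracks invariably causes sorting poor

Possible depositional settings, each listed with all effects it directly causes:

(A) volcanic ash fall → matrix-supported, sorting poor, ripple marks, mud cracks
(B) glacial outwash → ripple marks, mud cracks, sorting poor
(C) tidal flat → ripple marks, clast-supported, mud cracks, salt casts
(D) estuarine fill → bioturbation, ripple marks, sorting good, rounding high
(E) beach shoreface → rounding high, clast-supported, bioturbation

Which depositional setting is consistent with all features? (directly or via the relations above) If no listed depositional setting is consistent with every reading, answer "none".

C

Testing each hypothesis:
(A) volcanic ash fall — fails on bioturbation, clast-supported (predicts matrix-supported, not clast-supported)
(B) glacial outwash — ripple marks +; bioturbation -; mud cracks +; sorting poor +; clast-supported -
(C) tidal flat — ripple marks +; bioturbation + (by clast-supported → bioturbation); mud cracks +; sorting poor + (by mud cracks → sorting poor); clast-supported +
(D) estuarine fill — ripple marks +; bioturbation +; mud cracks -; sorting poor -; clast-supported -
(E) beach shoreface — ripple marks -; bioturbation +; mud cracks -; sorting poor -; clast-supported +
(C) is the only candidate with no mismatches.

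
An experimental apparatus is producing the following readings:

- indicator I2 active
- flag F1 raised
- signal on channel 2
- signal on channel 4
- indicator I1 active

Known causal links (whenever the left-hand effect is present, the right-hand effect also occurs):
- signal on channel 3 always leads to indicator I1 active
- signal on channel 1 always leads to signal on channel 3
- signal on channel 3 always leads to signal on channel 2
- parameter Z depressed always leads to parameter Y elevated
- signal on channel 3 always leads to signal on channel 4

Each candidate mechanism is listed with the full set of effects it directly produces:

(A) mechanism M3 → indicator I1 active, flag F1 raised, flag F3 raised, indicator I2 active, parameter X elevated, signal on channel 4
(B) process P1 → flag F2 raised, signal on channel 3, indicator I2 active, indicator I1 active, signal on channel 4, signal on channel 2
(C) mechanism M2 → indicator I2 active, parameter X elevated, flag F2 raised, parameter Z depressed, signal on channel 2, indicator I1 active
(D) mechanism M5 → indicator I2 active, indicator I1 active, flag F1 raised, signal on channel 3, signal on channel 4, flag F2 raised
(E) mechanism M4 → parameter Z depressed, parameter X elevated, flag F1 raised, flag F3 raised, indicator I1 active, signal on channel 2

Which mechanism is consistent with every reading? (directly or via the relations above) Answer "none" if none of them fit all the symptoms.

For each candidate, compare predicted effects to what was observed:
(A) mechanism M3 — does not account for signal on channel 2
(B) process P1 — indicator I2 active match; flag F1 raised miss; signal on channel 2 match; signal on channel 4 match; indicator I1 active match
(C) mechanism M2 — does not account for flag F1 raised, signal on channel 4
(D) mechanism M5 — accounts for every observation (signal on channel 2 by signal on channel 3 → signal on channel 2)
(E) mechanism M4 — does not account for indicator I2 active, signal on channel 4
(D) is the only candidate with no mismatches.

D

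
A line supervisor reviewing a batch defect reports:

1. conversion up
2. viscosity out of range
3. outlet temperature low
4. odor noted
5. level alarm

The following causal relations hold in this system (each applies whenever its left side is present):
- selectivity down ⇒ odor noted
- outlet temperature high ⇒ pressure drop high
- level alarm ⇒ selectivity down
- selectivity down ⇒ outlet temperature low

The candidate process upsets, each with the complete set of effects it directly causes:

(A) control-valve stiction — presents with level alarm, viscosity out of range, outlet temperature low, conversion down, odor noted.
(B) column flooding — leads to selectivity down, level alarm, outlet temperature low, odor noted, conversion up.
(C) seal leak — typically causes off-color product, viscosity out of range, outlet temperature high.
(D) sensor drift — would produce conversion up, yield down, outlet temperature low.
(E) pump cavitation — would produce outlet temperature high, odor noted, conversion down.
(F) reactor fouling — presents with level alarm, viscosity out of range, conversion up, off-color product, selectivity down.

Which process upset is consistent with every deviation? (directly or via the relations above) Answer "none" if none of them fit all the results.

F

For each candidate, compare predicted effects to what was observed:
(A) control-valve stiction — fails on conversion up (predicts conversion down, not conversion up)
(B) column flooding — does not account for viscosity out of range
(C) seal leak — fails on conversion up, outlet temperature low, odor noted, level alarm (predicts outlet temperature high, not outlet temperature low)
(D) sensor drift — does not account for viscosity out of range, odor noted, level alarm
(E) pump cavitation — fails on conversion up, viscosity out of range, outlet temperature low, level alarm (predicts conversion down, not conversion up; predicts outlet temperature high, not outlet temperature low)
(F) reactor fouling — accounts for every observation (outlet temperature low by selectivity down → outlet temperature low)
(F) is the only candidate with no mismatches.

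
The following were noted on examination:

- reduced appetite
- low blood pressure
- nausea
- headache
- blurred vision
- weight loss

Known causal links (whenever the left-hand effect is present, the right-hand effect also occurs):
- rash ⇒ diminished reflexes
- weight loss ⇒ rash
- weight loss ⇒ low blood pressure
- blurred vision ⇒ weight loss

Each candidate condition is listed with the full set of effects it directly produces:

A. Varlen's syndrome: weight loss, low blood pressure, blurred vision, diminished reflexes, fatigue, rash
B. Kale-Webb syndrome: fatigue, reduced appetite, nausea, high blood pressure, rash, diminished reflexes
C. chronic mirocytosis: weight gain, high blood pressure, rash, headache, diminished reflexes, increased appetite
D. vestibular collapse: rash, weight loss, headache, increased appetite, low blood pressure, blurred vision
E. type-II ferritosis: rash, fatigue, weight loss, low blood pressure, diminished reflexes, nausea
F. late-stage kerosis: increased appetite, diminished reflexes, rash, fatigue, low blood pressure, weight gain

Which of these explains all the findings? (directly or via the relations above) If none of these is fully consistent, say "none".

none

Testing each hypothesis:
(A) Varlen's syndrome — does not account for reduced appetite, nausea, headache
(B) Kale-Webb syndrome — fails on low blood pressure, headache, blurred vision, weight loss (predicts high blood pressure, not low blood pressure)
(C) chronic mirocytosis — reduced appetite ✗; low blood pressure ✗; nausea ✗; headache ✓; blurred vision ✗; weight loss ✗
(D) vestibular collapse — reduced appetite ✗; low blood pressure ✓; nausea ✗; headache ✓; blurred vision ✓; weight loss ✓
(E) type-II ferritosis — reduced appetite ✗; low blood pressure ✓; nausea ✓; headache ✗; blurred vision ✗; weight loss ✓
(F) late-stage kerosis — fails on reduced appetite, nausea, headache, blurred vision, weight loss (predicts increased appetite, not reduced appetite; predicts weight gain, not weight loss)
None of the listed candidates fits everything.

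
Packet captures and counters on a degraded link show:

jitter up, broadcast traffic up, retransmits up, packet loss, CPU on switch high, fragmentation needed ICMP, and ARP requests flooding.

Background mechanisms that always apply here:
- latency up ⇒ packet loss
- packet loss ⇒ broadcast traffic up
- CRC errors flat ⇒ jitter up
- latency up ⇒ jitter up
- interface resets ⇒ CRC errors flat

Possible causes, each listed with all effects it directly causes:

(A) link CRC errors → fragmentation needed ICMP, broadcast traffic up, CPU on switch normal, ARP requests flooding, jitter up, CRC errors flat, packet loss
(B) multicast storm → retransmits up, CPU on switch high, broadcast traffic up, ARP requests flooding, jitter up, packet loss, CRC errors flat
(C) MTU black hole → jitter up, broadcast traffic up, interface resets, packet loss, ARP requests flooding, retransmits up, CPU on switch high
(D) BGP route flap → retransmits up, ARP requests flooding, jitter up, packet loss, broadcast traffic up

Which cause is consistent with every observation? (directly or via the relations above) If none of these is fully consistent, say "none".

Checking each candidate against the observations:
(A) link CRC errors — jitter up ✓; broadcast traffic up ✓; retransmits up ✗; packet loss ✓; CPU on switch high ✗; fragmentation needed ICMP ✓; ARP requests flooding ✓
(B) multicast storm — jitter up ✓; broadcast traffic up ✓; retransmits up ✓; packet loss ✓; CPU on switch high ✓; fragmentation needed ICMP ✗; ARP requests flooding ✓
(C) MTU black hole — jitter up ✓; broadcast traffic up ✓; retransmits up ✓; packet loss ✓; CPU on switch high ✓; fragmentation needed ICMP ✗; ARP requests flooding ✓
(D) BGP route flap — jitter up ✓; broadcast traffic up ✓; retransmits up ✓; packet loss ✓; CPU on switch high ✗; fragmentation needed ICMP ✗; ARP requests flooding ✓
No candidate is consistent with all observations.

none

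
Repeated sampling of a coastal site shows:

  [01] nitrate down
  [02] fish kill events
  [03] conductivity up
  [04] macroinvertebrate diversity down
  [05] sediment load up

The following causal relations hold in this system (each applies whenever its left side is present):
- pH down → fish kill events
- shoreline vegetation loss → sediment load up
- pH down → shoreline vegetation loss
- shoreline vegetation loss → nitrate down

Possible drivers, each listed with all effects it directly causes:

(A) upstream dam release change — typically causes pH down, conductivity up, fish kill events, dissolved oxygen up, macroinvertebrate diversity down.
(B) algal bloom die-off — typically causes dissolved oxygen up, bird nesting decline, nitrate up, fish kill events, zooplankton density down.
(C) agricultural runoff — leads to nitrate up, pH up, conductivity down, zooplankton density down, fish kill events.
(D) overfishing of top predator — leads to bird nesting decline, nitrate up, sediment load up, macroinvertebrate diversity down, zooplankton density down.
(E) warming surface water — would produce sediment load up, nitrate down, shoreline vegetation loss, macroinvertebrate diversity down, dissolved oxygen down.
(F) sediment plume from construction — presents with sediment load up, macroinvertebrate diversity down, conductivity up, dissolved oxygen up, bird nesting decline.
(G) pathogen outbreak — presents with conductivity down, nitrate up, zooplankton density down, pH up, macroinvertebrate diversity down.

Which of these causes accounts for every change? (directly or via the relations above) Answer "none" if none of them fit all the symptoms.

A

Testing each hypothesis:
(A) upstream dam release change — accounts for every observation (nitrate down via pH down → shoreline vegetation loss → nitrate down)
(B) algal bloom die-off — fails on nitrate down, conductivity up, macroinvertebrate diversity down, sediment load up (predicts nitrate up, not nitrate down)
(C) agricultural runoff — nitrate down -; fish kill events +; conductivity up -; macroinvertebrate diversity down -; sediment load up -
(D) overfishing of top predator — nitrate down -; fish kill events -; conductivity up -; macroinvertebrate diversity down +; sediment load up +
(E) warming surface water — does not account for fish kill events, conductivity up
(F) sediment plume from construction — nitrate down -; fish kill events -; conductivity up +; macroinvertebrate diversity down +; sediment load up +
(G) pathogen outbreak — nitrate down -; fish kill events -; conductivity up -; macroinvertebrate diversity down +; sediment load up -
Only (A) is consistent with every observation.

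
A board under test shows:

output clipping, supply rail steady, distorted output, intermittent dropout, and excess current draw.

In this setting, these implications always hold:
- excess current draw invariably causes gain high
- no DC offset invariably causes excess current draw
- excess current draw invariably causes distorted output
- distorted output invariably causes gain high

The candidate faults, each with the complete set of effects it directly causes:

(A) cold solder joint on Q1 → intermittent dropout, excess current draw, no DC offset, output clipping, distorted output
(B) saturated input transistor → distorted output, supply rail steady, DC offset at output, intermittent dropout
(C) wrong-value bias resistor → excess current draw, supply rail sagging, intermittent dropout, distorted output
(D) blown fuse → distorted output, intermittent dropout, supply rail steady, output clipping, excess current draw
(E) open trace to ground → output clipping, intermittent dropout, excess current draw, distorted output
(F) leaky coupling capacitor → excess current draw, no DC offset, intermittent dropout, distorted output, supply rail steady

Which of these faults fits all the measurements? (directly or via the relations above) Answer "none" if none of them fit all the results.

D

Per-candidate check:
(A) cold solder joint on Q1 — output clipping match; supply rail steady miss; distorted output match; intermittent dropout match; excess current draw match
(B) saturated input transistor — output clipping miss; supply rail steady match; distorted output match; intermittent dropout match; excess current draw miss
(C) wrong-value bias resistor — fails on output clipping, supply rail steady (predicts supply rail sagging, not supply rail steady)
(D) blown fuse — output clipping match; supply rail steady match; distorted output match; intermittent dropout match; excess current draw match
(E) open trace to ground — output clipping match; supply rail steady miss; distorted output match; intermittent dropout match; excess current draw match
(F) leaky coupling capacitor — output clipping miss; supply rail steady match; distorted output match; intermittent dropout match; excess current draw match
(D) is the only candidate with no mismatches.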